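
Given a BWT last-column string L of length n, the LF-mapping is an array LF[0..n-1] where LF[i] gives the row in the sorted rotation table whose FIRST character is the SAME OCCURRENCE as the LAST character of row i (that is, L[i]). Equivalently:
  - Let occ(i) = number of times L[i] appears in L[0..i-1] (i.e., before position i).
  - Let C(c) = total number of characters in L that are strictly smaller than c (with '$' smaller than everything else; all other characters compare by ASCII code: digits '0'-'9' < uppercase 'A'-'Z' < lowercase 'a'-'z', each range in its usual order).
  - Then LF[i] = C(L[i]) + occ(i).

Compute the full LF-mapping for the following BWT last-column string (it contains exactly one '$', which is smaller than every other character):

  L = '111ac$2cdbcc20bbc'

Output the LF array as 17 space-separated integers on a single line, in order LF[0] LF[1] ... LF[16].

Char counts: '$':1, '0':1, '1':3, '2':2, 'a':1, 'b':3, 'c':5, 'd':1
C (first-col start): C('$')=0, C('0')=1, C('1')=2, C('2')=5, C('a')=7, C('b')=8, C('c')=11, C('d')=16
L[0]='1': occ=0, LF[0]=C('1')+0=2+0=2
L[1]='1': occ=1, LF[1]=C('1')+1=2+1=3
L[2]='1': occ=2, LF[2]=C('1')+2=2+2=4
L[3]='a': occ=0, LF[3]=C('a')+0=7+0=7
L[4]='c': occ=0, LF[4]=C('c')+0=11+0=11
L[5]='$': occ=0, LF[5]=C('$')+0=0+0=0
L[6]='2': occ=0, LF[6]=C('2')+0=5+0=5
L[7]='c': occ=1, LF[7]=C('c')+1=11+1=12
L[8]='d': occ=0, LF[8]=C('d')+0=16+0=16
L[9]='b': occ=0, LF[9]=C('b')+0=8+0=8
L[10]='c': occ=2, LF[10]=C('c')+2=11+2=13
L[11]='c': occ=3, LF[11]=C('c')+3=11+3=14
L[12]='2': occ=1, LF[12]=C('2')+1=5+1=6
L[13]='0': occ=0, LF[13]=C('0')+0=1+0=1
L[14]='b': occ=1, LF[14]=C('b')+1=8+1=9
L[15]='b': occ=2, LF[15]=C('b')+2=8+2=10
L[16]='c': occ=4, LF[16]=C('c')+4=11+4=15

Answer: 2 3 4 7 11 0 5 12 16 8 13 14 6 1 9 10 15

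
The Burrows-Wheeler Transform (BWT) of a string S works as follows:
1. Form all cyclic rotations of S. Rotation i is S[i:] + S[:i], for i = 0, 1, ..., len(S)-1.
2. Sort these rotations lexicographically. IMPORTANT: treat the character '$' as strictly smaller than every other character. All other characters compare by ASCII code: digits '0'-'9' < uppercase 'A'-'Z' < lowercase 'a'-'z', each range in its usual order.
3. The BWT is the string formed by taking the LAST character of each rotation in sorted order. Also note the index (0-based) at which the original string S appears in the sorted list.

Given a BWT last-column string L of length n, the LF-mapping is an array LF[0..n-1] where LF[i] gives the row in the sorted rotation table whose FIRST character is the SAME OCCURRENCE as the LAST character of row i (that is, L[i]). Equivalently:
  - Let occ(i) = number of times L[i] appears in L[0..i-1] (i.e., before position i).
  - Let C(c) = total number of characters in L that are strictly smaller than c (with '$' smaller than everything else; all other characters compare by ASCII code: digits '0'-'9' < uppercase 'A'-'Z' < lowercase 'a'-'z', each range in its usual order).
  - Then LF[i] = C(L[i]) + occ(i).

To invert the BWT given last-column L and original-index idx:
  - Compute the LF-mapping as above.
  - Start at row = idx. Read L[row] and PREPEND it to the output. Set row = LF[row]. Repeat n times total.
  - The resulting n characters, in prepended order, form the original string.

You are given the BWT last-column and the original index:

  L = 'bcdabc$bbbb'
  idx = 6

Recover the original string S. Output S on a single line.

Answer: bcbcabbbdb$

Derivation:
LF mapping: 2 8 10 1 3 9 0 4 5 6 7
Walk LF starting at row 6, prepending L[row]:
  step 1: row=6, L[6]='$', prepend. Next row=LF[6]=0
  step 2: row=0, L[0]='b', prepend. Next row=LF[0]=2
  step 3: row=2, L[2]='d', prepend. Next row=LF[2]=10
  step 4: row=10, L[10]='b', prepend. Next row=LF[10]=7
  step 5: row=7, L[7]='b', prepend. Next row=LF[7]=4
  step 6: row=4, L[4]='b', prepend. Next row=LF[4]=3
  step 7: row=3, L[3]='a', prepend. Next row=LF[3]=1
  step 8: row=1, L[1]='c', prepend. Next row=LF[1]=8
  step 9: row=8, L[8]='b', prepend. Next row=LF[8]=5
  step 10: row=5, L[5]='c', prepend. Next row=LF[5]=9
  step 11: row=9, L[9]='b', prepend. Next row=LF[9]=6
Reversed output: bcbcabbbdb$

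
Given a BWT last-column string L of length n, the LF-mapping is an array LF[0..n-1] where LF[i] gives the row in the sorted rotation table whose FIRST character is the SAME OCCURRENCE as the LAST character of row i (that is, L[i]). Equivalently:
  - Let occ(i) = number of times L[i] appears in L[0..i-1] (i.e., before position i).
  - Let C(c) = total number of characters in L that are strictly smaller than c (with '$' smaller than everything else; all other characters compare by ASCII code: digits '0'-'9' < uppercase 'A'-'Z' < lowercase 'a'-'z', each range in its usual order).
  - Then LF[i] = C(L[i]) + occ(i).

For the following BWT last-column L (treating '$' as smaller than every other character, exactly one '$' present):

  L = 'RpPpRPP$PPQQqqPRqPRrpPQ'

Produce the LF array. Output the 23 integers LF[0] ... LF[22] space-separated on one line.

Answer: 12 16 1 17 13 2 3 0 4 5 9 10 19 20 6 14 21 7 15 22 18 8 11

Derivation:
Char counts: '$':1, 'P':8, 'Q':3, 'R':4, 'p':3, 'q':3, 'r':1
C (first-col start): C('$')=0, C('P')=1, C('Q')=9, C('R')=12, C('p')=16, C('q')=19, C('r')=22
L[0]='R': occ=0, LF[0]=C('R')+0=12+0=12
L[1]='p': occ=0, LF[1]=C('p')+0=16+0=16
L[2]='P': occ=0, LF[2]=C('P')+0=1+0=1
L[3]='p': occ=1, LF[3]=C('p')+1=16+1=17
L[4]='R': occ=1, LF[4]=C('R')+1=12+1=13
L[5]='P': occ=1, LF[5]=C('P')+1=1+1=2
L[6]='P': occ=2, LF[6]=C('P')+2=1+2=3
L[7]='$': occ=0, LF[7]=C('$')+0=0+0=0
L[8]='P': occ=3, LF[8]=C('P')+3=1+3=4
L[9]='P': occ=4, LF[9]=C('P')+4=1+4=5
L[10]='Q': occ=0, LF[10]=C('Q')+0=9+0=9
L[11]='Q': occ=1, LF[11]=C('Q')+1=9+1=10
L[12]='q': occ=0, LF[12]=C('q')+0=19+0=19
L[13]='q': occ=1, LF[13]=C('q')+1=19+1=20
L[14]='P': occ=5, LF[14]=C('P')+5=1+5=6
L[15]='R': occ=2, LF[15]=C('R')+2=12+2=14
L[16]='q': occ=2, LF[16]=C('q')+2=19+2=21
L[17]='P': occ=6, LF[17]=C('P')+6=1+6=7
L[18]='R': occ=3, LF[18]=C('R')+3=12+3=15
L[19]='r': occ=0, LF[19]=C('r')+0=22+0=22
L[20]='p': occ=2, LF[20]=C('p')+2=16+2=18
L[21]='P': occ=7, LF[21]=C('P')+7=1+7=8
L[22]='Q': occ=2, LF[22]=C('Q')+2=9+2=11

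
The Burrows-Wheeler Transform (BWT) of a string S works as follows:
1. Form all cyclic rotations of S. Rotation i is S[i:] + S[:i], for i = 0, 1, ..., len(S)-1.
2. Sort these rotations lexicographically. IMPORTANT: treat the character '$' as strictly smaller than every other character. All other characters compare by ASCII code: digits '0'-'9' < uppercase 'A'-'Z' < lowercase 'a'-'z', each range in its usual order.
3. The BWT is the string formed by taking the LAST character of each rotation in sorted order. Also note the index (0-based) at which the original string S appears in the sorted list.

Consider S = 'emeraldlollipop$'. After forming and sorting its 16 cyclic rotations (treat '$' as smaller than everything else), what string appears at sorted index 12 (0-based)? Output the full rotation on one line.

All 16 rotations (rotation i = S[i:]+S[:i]):
  rot[0] = emeraldlollipop$
  rot[1] = meraldlollipop$e
  rot[2] = eraldlollipop$em
  rot[3] = raldlollipop$eme
  rot[4] = aldlollipop$emer
  rot[5] = ldlollipop$emera
  rot[6] = dlollipop$emeral
  rot[7] = lollipop$emerald
  rot[8] = ollipop$emeraldl
  rot[9] = llipop$emeraldlo
  rot[10] = lipop$emeraldlol
  rot[11] = ipop$emeraldloll
  rot[12] = pop$emeraldlolli
  rot[13] = op$emeraldlollip
  rot[14] = p$emeraldlollipo
  rot[15] = $emeraldlollipop
Sorted (with $ < everything):
  sorted[0] = $emeraldlollipop
  sorted[1] = aldlollipop$emer
  sorted[2] = dlollipop$emeral
  sorted[3] = emeraldlollipop$
  sorted[4] = eraldlollipop$em
  sorted[5] = ipop$emeraldloll
  sorted[6] = ldlollipop$emera
  sorted[7] = lipop$emeraldlol
  sorted[8] = llipop$emeraldlo
  sorted[9] = lollipop$emerald
  sorted[10] = meraldlollipop$e
  sorted[11] = ollipop$emeraldl
  sorted[12] = op$emeraldlollip
  sorted[13] = p$emeraldlollipo
  sorted[14] = pop$emeraldlolli
  sorted[15] = raldlollipop$eme
sorted[12] = op$emeraldlollip

Answer: op$emeraldlollip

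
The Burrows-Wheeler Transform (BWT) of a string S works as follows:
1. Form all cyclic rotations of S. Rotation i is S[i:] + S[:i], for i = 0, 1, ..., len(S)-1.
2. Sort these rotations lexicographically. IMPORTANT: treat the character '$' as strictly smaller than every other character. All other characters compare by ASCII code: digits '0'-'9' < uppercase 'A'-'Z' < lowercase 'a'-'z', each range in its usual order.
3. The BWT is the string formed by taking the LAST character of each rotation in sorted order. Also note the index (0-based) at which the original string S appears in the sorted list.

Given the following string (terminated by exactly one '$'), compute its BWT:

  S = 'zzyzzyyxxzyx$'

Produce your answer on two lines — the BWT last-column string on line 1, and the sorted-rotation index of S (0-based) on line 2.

All 13 rotations (rotation i = S[i:]+S[:i]):
  rot[0] = zzyzzyyxxzyx$
  rot[1] = zyzzyyxxzyx$z
  rot[2] = yzzyyxxzyx$zz
  rot[3] = zzyyxxzyx$zzy
  rot[4] = zyyxxzyx$zzyz
  rot[5] = yyxxzyx$zzyzz
  rot[6] = yxxzyx$zzyzzy
  rot[7] = xxzyx$zzyzzyy
  rot[8] = xzyx$zzyzzyyx
  rot[9] = zyx$zzyzzyyxx
  rot[10] = yx$zzyzzyyxxz
  rot[11] = x$zzyzzyyxxzy
  rot[12] = $zzyzzyyxxzyx
Sorted (with $ < everything):
  sorted[0] = $zzyzzyyxxzyx  (last char: 'x')
  sorted[1] = x$zzyzzyyxxzy  (last char: 'y')
  sorted[2] = xxzyx$zzyzzyy  (last char: 'y')
  sorted[3] = xzyx$zzyzzyyx  (last char: 'x')
  sorted[4] = yx$zzyzzyyxxz  (last char: 'z')
  sorted[5] = yxxzyx$zzyzzy  (last char: 'y')
  sorted[6] = yyxxzyx$zzyzz  (last char: 'z')
  sorted[7] = yzzyyxxzyx$zz  (last char: 'z')
  sorted[8] = zyx$zzyzzyyxx  (last char: 'x')
  sorted[9] = zyyxxzyx$zzyz  (last char: 'z')
  sorted[10] = zyzzyyxxzyx$z  (last char: 'z')
  sorted[11] = zzyyxxzyx$zzy  (last char: 'y')
  sorted[12] = zzyzzyyxxzyx$  (last char: '$')
Last column: xyyxzyzzxzzy$
Original string S is at sorted index 12

Answer: xyyxzyzzxzzy$
12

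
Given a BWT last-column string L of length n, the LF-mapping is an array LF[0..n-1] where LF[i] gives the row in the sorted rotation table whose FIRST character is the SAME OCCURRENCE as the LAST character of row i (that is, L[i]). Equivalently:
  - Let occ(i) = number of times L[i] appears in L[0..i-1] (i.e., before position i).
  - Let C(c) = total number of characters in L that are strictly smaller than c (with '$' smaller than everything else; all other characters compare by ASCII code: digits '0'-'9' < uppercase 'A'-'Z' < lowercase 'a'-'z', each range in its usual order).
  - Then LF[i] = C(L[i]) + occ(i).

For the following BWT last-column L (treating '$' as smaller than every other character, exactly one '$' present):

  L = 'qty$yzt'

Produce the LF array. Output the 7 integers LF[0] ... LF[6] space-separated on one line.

Char counts: '$':1, 'q':1, 't':2, 'y':2, 'z':1
C (first-col start): C('$')=0, C('q')=1, C('t')=2, C('y')=4, C('z')=6
L[0]='q': occ=0, LF[0]=C('q')+0=1+0=1
L[1]='t': occ=0, LF[1]=C('t')+0=2+0=2
L[2]='y': occ=0, LF[2]=C('y')+0=4+0=4
L[3]='$': occ=0, LF[3]=C('$')+0=0+0=0
L[4]='y': occ=1, LF[4]=C('y')+1=4+1=5
L[5]='z': occ=0, LF[5]=C('z')+0=6+0=6
L[6]='t': occ=1, LF[6]=C('t')+1=2+1=3

Answer: 1 2 4 0 5 6 3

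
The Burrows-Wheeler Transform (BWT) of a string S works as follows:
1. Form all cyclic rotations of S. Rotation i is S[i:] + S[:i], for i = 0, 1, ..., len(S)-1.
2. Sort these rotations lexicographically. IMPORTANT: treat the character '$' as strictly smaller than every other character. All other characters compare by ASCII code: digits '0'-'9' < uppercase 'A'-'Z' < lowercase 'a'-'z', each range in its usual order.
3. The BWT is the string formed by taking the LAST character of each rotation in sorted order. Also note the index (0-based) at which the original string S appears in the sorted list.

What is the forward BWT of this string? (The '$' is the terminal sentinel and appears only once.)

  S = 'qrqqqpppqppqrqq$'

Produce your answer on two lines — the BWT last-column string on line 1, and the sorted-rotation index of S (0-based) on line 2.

Answer: qqpqppqqprqrp$qq
13

Derivation:
All 16 rotations (rotation i = S[i:]+S[:i]):
  rot[0] = qrqqqpppqppqrqq$
  rot[1] = rqqqpppqppqrqq$q
  rot[2] = qqqpppqppqrqq$qr
  rot[3] = qqpppqppqrqq$qrq
  rot[4] = qpppqppqrqq$qrqq
  rot[5] = pppqppqrqq$qrqqq
  rot[6] = ppqppqrqq$qrqqqp
  rot[7] = pqppqrqq$qrqqqpp
  rot[8] = qppqrqq$qrqqqppp
  rot[9] = ppqrqq$qrqqqpppq
  rot[10] = pqrqq$qrqqqpppqp
  rot[11] = qrqq$qrqqqpppqpp
  rot[12] = rqq$qrqqqpppqppq
  rot[13] = qq$qrqqqpppqppqr
  rot[14] = q$qrqqqpppqppqrq
  rot[15] = $qrqqqpppqppqrqq
Sorted (with $ < everything):
  sorted[0] = $qrqqqpppqppqrqq  (last char: 'q')
  sorted[1] = pppqppqrqq$qrqqq  (last char: 'q')
  sorted[2] = ppqppqrqq$qrqqqp  (last char: 'p')
  sorted[3] = ppqrqq$qrqqqpppq  (last char: 'q')
  sorted[4] = pqppqrqq$qrqqqpp  (last char: 'p')
  sorted[5] = pqrqq$qrqqqpppqp  (last char: 'p')
  sorted[6] = q$qrqqqpppqppqrq  (last char: 'q')
  sorted[7] = qpppqppqrqq$qrqq  (last char: 'q')
  sorted[8] = qppqrqq$qrqqqppp  (last char: 'p')
  sorted[9] = qq$qrqqqpppqppqr  (last char: 'r')
  sorted[10] = qqpppqppqrqq$qrq  (last char: 'q')
  sorted[11] = qqqpppqppqrqq$qr  (last char: 'r')
  sorted[12] = qrqq$qrqqqpppqpp  (last char: 'p')
  sorted[13] = qrqqqpppqppqrqq$  (last char: '$')
  sorted[14] = rqq$qrqqqpppqppq  (last char: 'q')
  sorted[15] = rqqqpppqppqrqq$q  (last char: 'q')
Last column: qqpqppqqprqrp$qq
Original string S is at sorted index 13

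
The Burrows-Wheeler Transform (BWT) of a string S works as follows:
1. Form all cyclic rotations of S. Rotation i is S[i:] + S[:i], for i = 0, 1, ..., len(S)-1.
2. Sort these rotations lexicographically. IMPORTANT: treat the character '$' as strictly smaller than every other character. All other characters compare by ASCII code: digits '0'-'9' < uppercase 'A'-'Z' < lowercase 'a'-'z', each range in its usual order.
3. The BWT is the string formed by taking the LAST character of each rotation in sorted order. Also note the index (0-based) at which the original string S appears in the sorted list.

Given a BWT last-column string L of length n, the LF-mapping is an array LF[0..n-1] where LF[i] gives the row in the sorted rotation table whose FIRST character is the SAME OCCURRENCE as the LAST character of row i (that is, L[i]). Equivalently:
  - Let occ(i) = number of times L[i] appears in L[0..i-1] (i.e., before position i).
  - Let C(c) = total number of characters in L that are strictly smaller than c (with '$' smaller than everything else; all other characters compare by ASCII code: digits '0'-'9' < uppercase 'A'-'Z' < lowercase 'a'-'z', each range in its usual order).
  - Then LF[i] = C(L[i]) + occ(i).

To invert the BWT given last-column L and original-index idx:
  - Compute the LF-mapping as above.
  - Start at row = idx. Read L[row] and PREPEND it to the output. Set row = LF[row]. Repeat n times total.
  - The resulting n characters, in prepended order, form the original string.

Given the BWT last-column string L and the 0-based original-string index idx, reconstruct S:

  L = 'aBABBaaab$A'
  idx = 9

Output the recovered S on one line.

Answer: aaBBBAAbaa$

Derivation:
LF mapping: 6 3 1 4 5 7 8 9 10 0 2
Walk LF starting at row 9, prepending L[row]:
  step 1: row=9, L[9]='$', prepend. Next row=LF[9]=0
  step 2: row=0, L[0]='a', prepend. Next row=LF[0]=6
  step 3: row=6, L[6]='a', prepend. Next row=LF[6]=8
  step 4: row=8, L[8]='b', prepend. Next row=LF[8]=10
  step 5: row=10, L[10]='A', prepend. Next row=LF[10]=2
  step 6: row=2, L[2]='A', prepend. Next row=LF[2]=1
  step 7: row=1, L[1]='B', prepend. Next row=LF[1]=3
  step 8: row=3, L[3]='B', prepend. Next row=LF[3]=4
  step 9: row=4, L[4]='B', prepend. Next row=LF[4]=5
  step 10: row=5, L[5]='a', prepend. Next row=LF[5]=7
  step 11: row=7, L[7]='a', prepend. Next row=LF[7]=9
Reversed output: aaBBBAAbaa$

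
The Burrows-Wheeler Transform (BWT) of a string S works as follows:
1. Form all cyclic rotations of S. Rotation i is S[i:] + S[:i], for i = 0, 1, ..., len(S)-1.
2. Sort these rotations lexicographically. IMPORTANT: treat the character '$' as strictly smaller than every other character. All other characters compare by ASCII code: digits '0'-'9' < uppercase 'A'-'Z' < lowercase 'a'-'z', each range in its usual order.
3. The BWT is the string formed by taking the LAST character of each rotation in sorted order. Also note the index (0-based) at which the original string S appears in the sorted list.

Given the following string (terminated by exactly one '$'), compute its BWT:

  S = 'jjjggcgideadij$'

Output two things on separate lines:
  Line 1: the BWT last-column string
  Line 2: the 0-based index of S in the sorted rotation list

Answer: jegiadgjcgdijj$
14

Derivation:
All 15 rotations (rotation i = S[i:]+S[:i]):
  rot[0] = jjjggcgideadij$
  rot[1] = jjggcgideadij$j
  rot[2] = jggcgideadij$jj
  rot[3] = ggcgideadij$jjj
  rot[4] = gcgideadij$jjjg
  rot[5] = cgideadij$jjjgg
  rot[6] = gideadij$jjjggc
  rot[7] = ideadij$jjjggcg
  rot[8] = deadij$jjjggcgi
  rot[9] = eadij$jjjggcgid
  rot[10] = adij$jjjggcgide
  rot[11] = dij$jjjggcgidea
  rot[12] = ij$jjjggcgidead
  rot[13] = j$jjjggcgideadi
  rot[14] = $jjjggcgideadij
Sorted (with $ < everything):
  sorted[0] = $jjjggcgideadij  (last char: 'j')
  sorted[1] = adij$jjjggcgide  (last char: 'e')
  sorted[2] = cgideadij$jjjgg  (last char: 'g')
  sorted[3] = deadij$jjjggcgi  (last char: 'i')
  sorted[4] = dij$jjjggcgidea  (last char: 'a')
  sorted[5] = eadij$jjjggcgid  (last char: 'd')
  sorted[6] = gcgideadij$jjjg  (last char: 'g')
  sorted[7] = ggcgideadij$jjj  (last char: 'j')
  sorted[8] = gideadij$jjjggc  (last char: 'c')
  sorted[9] = ideadij$jjjggcg  (last char: 'g')
  sorted[10] = ij$jjjggcgidead  (last char: 'd')
  sorted[11] = j$jjjggcgideadi  (last char: 'i')
  sorted[12] = jggcgideadij$jj  (last char: 'j')
  sorted[13] = jjggcgideadij$j  (last char: 'j')
  sorted[14] = jjjggcgideadij$  (last char: '$')
Last column: jegiadgjcgdijj$
Original string S is at sorted index 14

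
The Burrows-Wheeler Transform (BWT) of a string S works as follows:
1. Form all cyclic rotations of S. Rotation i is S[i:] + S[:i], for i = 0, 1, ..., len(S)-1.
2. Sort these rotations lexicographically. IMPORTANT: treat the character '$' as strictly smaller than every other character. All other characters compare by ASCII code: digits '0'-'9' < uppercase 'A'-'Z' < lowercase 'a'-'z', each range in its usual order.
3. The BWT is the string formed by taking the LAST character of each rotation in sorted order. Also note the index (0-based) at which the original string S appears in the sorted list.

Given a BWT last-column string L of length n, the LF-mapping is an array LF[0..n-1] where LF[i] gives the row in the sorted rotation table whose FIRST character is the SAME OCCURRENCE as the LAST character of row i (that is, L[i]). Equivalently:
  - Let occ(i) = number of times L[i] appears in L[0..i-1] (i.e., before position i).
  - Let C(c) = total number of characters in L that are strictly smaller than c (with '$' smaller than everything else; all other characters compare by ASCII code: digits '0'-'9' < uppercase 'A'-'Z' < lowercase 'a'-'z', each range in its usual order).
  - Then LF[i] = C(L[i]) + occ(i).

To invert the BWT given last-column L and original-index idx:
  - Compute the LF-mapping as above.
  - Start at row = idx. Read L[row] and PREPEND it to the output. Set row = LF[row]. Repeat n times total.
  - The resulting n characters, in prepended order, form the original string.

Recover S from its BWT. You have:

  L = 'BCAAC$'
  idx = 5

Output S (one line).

LF mapping: 3 4 1 2 5 0
Walk LF starting at row 5, prepending L[row]:
  step 1: row=5, L[5]='$', prepend. Next row=LF[5]=0
  step 2: row=0, L[0]='B', prepend. Next row=LF[0]=3
  step 3: row=3, L[3]='A', prepend. Next row=LF[3]=2
  step 4: row=2, L[2]='A', prepend. Next row=LF[2]=1
  step 5: row=1, L[1]='C', prepend. Next row=LF[1]=4
  step 6: row=4, L[4]='C', prepend. Next row=LF[4]=5
Reversed output: CCAAB$

Answer: CCAAB$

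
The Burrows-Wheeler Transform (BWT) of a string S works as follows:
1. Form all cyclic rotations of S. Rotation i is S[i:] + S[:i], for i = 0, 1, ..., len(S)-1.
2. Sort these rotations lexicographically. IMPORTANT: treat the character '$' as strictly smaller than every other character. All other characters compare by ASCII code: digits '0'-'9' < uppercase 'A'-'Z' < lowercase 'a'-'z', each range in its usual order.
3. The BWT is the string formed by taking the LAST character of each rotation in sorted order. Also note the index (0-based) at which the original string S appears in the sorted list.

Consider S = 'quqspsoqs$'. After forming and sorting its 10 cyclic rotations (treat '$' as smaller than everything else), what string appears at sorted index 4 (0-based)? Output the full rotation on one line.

All 10 rotations (rotation i = S[i:]+S[:i]):
  rot[0] = quqspsoqs$
  rot[1] = uqspsoqs$q
  rot[2] = qspsoqs$qu
  rot[3] = spsoqs$quq
  rot[4] = psoqs$quqs
  rot[5] = soqs$quqsp
  rot[6] = oqs$quqsps
  rot[7] = qs$quqspso
  rot[8] = s$quqspsoq
  rot[9] = $quqspsoqs
Sorted (with $ < everything):
  sorted[0] = $quqspsoqs
  sorted[1] = oqs$quqsps
  sorted[2] = psoqs$quqs
  sorted[3] = qs$quqspso
  sorted[4] = qspsoqs$qu
  sorted[5] = quqspsoqs$
  sorted[6] = s$quqspsoq
  sorted[7] = soqs$quqsp
  sorted[8] = spsoqs$quq
  sorted[9] = uqspsoqs$q
sorted[4] = qspsoqs$qu

Answer: qspsoqs$qu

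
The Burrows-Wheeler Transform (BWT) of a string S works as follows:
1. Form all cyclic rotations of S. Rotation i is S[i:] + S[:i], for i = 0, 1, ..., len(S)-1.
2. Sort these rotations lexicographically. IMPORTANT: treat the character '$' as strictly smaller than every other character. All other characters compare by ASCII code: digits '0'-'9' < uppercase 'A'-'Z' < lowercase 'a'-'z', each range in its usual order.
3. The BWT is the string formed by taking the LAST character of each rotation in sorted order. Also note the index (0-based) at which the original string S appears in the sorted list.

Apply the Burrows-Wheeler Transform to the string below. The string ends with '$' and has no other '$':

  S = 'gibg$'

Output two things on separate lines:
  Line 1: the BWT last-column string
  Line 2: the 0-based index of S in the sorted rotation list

All 5 rotations (rotation i = S[i:]+S[:i]):
  rot[0] = gibg$
  rot[1] = ibg$g
  rot[2] = bg$gi
  rot[3] = g$gib
  rot[4] = $gibg
Sorted (with $ < everything):
  sorted[0] = $gibg  (last char: 'g')
  sorted[1] = bg$gi  (last char: 'i')
  sorted[2] = g$gib  (last char: 'b')
  sorted[3] = gibg$  (last char: '$')
  sorted[4] = ibg$g  (last char: 'g')
Last column: gib$g
Original string S is at sorted index 3

Answer: gib$g
3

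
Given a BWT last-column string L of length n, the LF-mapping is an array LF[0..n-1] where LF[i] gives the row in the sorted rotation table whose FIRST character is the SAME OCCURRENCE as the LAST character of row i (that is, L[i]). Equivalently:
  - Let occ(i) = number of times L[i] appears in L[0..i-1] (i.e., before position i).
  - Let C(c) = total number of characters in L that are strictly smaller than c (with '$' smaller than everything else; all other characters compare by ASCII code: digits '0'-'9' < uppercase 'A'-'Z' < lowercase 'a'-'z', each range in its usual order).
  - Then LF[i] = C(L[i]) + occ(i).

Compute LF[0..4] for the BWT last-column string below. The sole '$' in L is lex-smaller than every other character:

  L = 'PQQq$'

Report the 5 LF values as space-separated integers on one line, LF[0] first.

Char counts: '$':1, 'P':1, 'Q':2, 'q':1
C (first-col start): C('$')=0, C('P')=1, C('Q')=2, C('q')=4
L[0]='P': occ=0, LF[0]=C('P')+0=1+0=1
L[1]='Q': occ=0, LF[1]=C('Q')+0=2+0=2
L[2]='Q': occ=1, LF[2]=C('Q')+1=2+1=3
L[3]='q': occ=0, LF[3]=C('q')+0=4+0=4
L[4]='$': occ=0, LF[4]=C('$')+0=0+0=0

Answer: 1 2 3 4 0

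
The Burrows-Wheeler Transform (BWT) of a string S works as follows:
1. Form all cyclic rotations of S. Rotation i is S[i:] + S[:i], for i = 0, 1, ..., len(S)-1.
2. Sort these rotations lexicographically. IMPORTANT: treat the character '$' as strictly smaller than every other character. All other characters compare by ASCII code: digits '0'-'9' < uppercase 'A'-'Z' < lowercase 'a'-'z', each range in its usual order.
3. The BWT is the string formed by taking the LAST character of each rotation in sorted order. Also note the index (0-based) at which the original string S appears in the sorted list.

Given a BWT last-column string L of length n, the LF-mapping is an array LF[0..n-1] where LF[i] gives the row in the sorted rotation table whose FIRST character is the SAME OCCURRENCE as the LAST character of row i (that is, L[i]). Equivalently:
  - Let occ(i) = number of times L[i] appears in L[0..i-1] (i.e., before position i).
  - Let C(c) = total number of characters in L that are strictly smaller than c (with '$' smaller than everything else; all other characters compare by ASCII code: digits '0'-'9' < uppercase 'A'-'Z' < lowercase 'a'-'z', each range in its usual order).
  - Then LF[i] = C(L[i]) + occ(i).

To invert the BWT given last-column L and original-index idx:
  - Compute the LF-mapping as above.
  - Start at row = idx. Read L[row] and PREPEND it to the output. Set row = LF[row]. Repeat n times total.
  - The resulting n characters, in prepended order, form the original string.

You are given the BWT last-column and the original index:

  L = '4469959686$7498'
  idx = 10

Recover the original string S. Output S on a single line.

Answer: 89966879495644$

Derivation:
LF mapping: 1 2 5 11 12 4 13 6 9 7 0 8 3 14 10
Walk LF starting at row 10, prepending L[row]:
  step 1: row=10, L[10]='$', prepend. Next row=LF[10]=0
  step 2: row=0, L[0]='4', prepend. Next row=LF[0]=1
  step 3: row=1, L[1]='4', prepend. Next row=LF[1]=2
  step 4: row=2, L[2]='6', prepend. Next row=LF[2]=5
  step 5: row=5, L[5]='5', prepend. Next row=LF[5]=4
  step 6: row=4, L[4]='9', prepend. Next row=LF[4]=12
  step 7: row=12, L[12]='4', prepend. Next row=LF[12]=3
  step 8: row=3, L[3]='9', prepend. Next row=LF[3]=11
  step 9: row=11, L[11]='7', prepend. Next row=LF[11]=8
  step 10: row=8, L[8]='8', prepend. Next row=LF[8]=9
  step 11: row=9, L[9]='6', prepend. Next row=LF[9]=7
  step 12: row=7, L[7]='6', prepend. Next row=LF[7]=6
  step 13: row=6, L[6]='9', prepend. Next row=LF[6]=13
  step 14: row=13, L[13]='9', prepend. Next row=LF[13]=14
  step 15: row=14, L[14]='8', prepend. Next row=LF[14]=10
Reversed output: 89966879495644$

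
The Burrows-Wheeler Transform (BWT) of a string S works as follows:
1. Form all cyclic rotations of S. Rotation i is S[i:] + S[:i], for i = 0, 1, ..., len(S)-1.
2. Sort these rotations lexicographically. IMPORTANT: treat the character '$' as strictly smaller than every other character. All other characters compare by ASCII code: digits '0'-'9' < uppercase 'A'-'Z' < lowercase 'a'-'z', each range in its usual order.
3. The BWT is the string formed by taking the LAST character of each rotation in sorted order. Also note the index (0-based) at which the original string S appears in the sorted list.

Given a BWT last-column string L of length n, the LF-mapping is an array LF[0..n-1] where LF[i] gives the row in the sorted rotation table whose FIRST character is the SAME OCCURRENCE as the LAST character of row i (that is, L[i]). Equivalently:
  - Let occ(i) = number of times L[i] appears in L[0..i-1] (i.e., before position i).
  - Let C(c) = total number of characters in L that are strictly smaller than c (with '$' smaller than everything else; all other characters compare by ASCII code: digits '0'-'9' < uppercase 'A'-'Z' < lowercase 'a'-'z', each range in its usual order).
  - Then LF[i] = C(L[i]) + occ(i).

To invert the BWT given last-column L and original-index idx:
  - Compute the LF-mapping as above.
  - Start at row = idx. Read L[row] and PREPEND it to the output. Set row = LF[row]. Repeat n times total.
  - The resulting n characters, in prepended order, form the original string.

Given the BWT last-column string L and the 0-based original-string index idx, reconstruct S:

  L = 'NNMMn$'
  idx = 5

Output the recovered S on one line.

LF mapping: 3 4 1 2 5 0
Walk LF starting at row 5, prepending L[row]:
  step 1: row=5, L[5]='$', prepend. Next row=LF[5]=0
  step 2: row=0, L[0]='N', prepend. Next row=LF[0]=3
  step 3: row=3, L[3]='M', prepend. Next row=LF[3]=2
  step 4: row=2, L[2]='M', prepend. Next row=LF[2]=1
  step 5: row=1, L[1]='N', prepend. Next row=LF[1]=4
  step 6: row=4, L[4]='n', prepend. Next row=LF[4]=5
Reversed output: nNMMN$

Answer: nNMMN$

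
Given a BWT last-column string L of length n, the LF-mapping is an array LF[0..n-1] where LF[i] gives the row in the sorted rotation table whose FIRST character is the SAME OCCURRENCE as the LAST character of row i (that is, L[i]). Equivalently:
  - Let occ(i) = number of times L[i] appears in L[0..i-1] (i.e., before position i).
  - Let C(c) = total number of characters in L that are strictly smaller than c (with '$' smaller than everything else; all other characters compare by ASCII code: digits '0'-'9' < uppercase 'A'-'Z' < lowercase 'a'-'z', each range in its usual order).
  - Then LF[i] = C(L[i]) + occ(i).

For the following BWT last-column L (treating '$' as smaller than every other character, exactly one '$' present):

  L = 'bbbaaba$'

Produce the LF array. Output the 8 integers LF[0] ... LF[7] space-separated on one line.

Answer: 4 5 6 1 2 7 3 0

Derivation:
Char counts: '$':1, 'a':3, 'b':4
C (first-col start): C('$')=0, C('a')=1, C('b')=4
L[0]='b': occ=0, LF[0]=C('b')+0=4+0=4
L[1]='b': occ=1, LF[1]=C('b')+1=4+1=5
L[2]='b': occ=2, LF[2]=C('b')+2=4+2=6
L[3]='a': occ=0, LF[3]=C('a')+0=1+0=1
L[4]='a': occ=1, LF[4]=C('a')+1=1+1=2
L[5]='b': occ=3, LF[5]=C('b')+3=4+3=7
L[6]='a': occ=2, LF[6]=C('a')+2=1+2=3
L[7]='$': occ=0, LF[7]=C('$')+0=0+0=0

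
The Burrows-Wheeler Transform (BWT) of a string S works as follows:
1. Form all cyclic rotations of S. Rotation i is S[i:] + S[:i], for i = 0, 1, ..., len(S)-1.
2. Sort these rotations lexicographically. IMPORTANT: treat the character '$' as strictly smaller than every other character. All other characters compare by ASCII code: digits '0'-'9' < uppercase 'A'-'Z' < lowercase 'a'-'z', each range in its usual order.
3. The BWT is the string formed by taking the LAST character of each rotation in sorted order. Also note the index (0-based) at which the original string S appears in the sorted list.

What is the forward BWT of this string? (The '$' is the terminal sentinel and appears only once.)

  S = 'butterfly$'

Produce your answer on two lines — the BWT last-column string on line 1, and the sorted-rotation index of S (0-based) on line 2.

All 10 rotations (rotation i = S[i:]+S[:i]):
  rot[0] = butterfly$
  rot[1] = utterfly$b
  rot[2] = tterfly$bu
  rot[3] = terfly$but
  rot[4] = erfly$butt
  rot[5] = rfly$butte
  rot[6] = fly$butter
  rot[7] = ly$butterf
  rot[8] = y$butterfl
  rot[9] = $butterfly
Sorted (with $ < everything):
  sorted[0] = $butterfly  (last char: 'y')
  sorted[1] = butterfly$  (last char: '$')
  sorted[2] = erfly$butt  (last char: 't')
  sorted[3] = fly$butter  (last char: 'r')
  sorted[4] = ly$butterf  (last char: 'f')
  sorted[5] = rfly$butte  (last char: 'e')
  sorted[6] = terfly$but  (last char: 't')
  sorted[7] = tterfly$bu  (last char: 'u')
  sorted[8] = utterfly$b  (last char: 'b')
  sorted[9] = y$butterfl  (last char: 'l')
Last column: y$trfetubl
Original string S is at sorted index 1

Answer: y$trfetubl
1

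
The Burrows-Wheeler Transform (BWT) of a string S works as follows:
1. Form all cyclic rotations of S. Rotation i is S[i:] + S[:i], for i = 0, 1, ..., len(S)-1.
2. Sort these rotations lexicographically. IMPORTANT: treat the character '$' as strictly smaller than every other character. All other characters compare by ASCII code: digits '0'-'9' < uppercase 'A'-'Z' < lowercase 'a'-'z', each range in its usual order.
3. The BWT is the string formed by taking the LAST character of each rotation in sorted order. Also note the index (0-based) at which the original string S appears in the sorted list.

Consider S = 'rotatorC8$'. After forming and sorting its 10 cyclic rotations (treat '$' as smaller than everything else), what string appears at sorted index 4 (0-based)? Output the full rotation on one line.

All 10 rotations (rotation i = S[i:]+S[:i]):
  rot[0] = rotatorC8$
  rot[1] = otatorC8$r
  rot[2] = tatorC8$ro
  rot[3] = atorC8$rot
  rot[4] = torC8$rota
  rot[5] = orC8$rotat
  rot[6] = rC8$rotato
  rot[7] = C8$rotator
  rot[8] = 8$rotatorC
  rot[9] = $rotatorC8
Sorted (with $ < everything):
  sorted[0] = $rotatorC8
  sorted[1] = 8$rotatorC
  sorted[2] = C8$rotator
  sorted[3] = atorC8$rot
  sorted[4] = orC8$rotat
  sorted[5] = otatorC8$r
  sorted[6] = rC8$rotato
  sorted[7] = rotatorC8$
  sorted[8] = tatorC8$ro
  sorted[9] = torC8$rota
sorted[4] = orC8$rotat

Answer: orC8$rotat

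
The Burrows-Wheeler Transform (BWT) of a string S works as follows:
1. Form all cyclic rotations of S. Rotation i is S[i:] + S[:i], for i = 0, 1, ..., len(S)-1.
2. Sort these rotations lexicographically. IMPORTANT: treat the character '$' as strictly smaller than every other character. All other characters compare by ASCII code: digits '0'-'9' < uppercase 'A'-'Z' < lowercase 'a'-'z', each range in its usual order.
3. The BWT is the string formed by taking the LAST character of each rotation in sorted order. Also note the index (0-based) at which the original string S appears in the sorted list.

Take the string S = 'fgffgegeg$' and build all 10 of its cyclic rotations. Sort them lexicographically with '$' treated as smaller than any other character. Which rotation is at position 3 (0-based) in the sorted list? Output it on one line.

Answer: ffgegeg$fg

Derivation:
All 10 rotations (rotation i = S[i:]+S[:i]):
  rot[0] = fgffgegeg$
  rot[1] = gffgegeg$f
  rot[2] = ffgegeg$fg
  rot[3] = fgegeg$fgf
  rot[4] = gegeg$fgff
  rot[5] = egeg$fgffg
  rot[6] = geg$fgffge
  rot[7] = eg$fgffgeg
  rot[8] = g$fgffgege
  rot[9] = $fgffgegeg
Sorted (with $ < everything):
  sorted[0] = $fgffgegeg
  sorted[1] = eg$fgffgeg
  sorted[2] = egeg$fgffg
  sorted[3] = ffgegeg$fg
  sorted[4] = fgegeg$fgf
  sorted[5] = fgffgegeg$
  sorted[6] = g$fgffgege
  sorted[7] = geg$fgffge
  sorted[8] = gegeg$fgff
  sorted[9] = gffgegeg$f
sorted[3] = ffgegeg$fg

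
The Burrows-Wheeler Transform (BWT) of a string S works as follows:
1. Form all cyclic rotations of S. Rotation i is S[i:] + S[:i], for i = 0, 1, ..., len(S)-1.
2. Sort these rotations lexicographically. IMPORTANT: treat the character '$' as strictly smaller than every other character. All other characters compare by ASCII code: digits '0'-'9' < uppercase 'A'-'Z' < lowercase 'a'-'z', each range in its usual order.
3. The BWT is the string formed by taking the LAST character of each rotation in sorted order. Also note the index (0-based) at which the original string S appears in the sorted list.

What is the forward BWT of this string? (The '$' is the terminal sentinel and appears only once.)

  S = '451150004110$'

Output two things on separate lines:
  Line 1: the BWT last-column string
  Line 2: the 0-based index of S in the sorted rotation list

All 13 rotations (rotation i = S[i:]+S[:i]):
  rot[0] = 451150004110$
  rot[1] = 51150004110$4
  rot[2] = 1150004110$45
  rot[3] = 150004110$451
  rot[4] = 50004110$4511
  rot[5] = 0004110$45115
  rot[6] = 004110$451150
  rot[7] = 04110$4511500
  rot[8] = 4110$45115000
  rot[9] = 110$451150004
  rot[10] = 10$4511500041
  rot[11] = 0$45115000411
  rot[12] = $451150004110
Sorted (with $ < everything):
  sorted[0] = $451150004110  (last char: '0')
  sorted[1] = 0$45115000411  (last char: '1')
  sorted[2] = 0004110$45115  (last char: '5')
  sorted[3] = 004110$451150  (last char: '0')
  sorted[4] = 04110$4511500  (last char: '0')
  sorted[5] = 10$4511500041  (last char: '1')
  sorted[6] = 110$451150004  (last char: '4')
  sorted[7] = 1150004110$45  (last char: '5')
  sorted[8] = 150004110$451  (last char: '1')
  sorted[9] = 4110$45115000  (last char: '0')
  sorted[10] = 451150004110$  (last char: '$')
  sorted[11] = 50004110$4511  (last char: '1')
  sorted[12] = 51150004110$4  (last char: '4')
Last column: 0150014510$14
Original string S is at sorted index 10

Answer: 0150014510$14
10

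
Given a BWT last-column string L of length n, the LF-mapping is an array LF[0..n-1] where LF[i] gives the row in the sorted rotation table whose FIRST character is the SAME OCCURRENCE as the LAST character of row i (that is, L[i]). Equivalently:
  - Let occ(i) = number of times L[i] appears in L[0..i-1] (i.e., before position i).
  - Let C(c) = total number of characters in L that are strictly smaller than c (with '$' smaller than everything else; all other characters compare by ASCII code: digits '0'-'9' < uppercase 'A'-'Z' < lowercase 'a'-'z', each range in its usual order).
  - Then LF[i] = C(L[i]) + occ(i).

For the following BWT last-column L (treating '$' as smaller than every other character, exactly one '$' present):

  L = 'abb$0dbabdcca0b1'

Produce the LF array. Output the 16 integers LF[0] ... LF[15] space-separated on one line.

Char counts: '$':1, '0':2, '1':1, 'a':3, 'b':5, 'c':2, 'd':2
C (first-col start): C('$')=0, C('0')=1, C('1')=3, C('a')=4, C('b')=7, C('c')=12, C('d')=14
L[0]='a': occ=0, LF[0]=C('a')+0=4+0=4
L[1]='b': occ=0, LF[1]=C('b')+0=7+0=7
L[2]='b': occ=1, LF[2]=C('b')+1=7+1=8
L[3]='$': occ=0, LF[3]=C('$')+0=0+0=0
L[4]='0': occ=0, LF[4]=C('0')+0=1+0=1
L[5]='d': occ=0, LF[5]=C('d')+0=14+0=14
L[6]='b': occ=2, LF[6]=C('b')+2=7+2=9
L[7]='a': occ=1, LF[7]=C('a')+1=4+1=5
L[8]='b': occ=3, LF[8]=C('b')+3=7+3=10
L[9]='d': occ=1, LF[9]=C('d')+1=14+1=15
L[10]='c': occ=0, LF[10]=C('c')+0=12+0=12
L[11]='c': occ=1, LF[11]=C('c')+1=12+1=13
L[12]='a': occ=2, LF[12]=C('a')+2=4+2=6
L[13]='0': occ=1, LF[13]=C('0')+1=1+1=2
L[14]='b': occ=4, LF[14]=C('b')+4=7+4=11
L[15]='1': occ=0, LF[15]=C('1')+0=3+0=3

Answer: 4 7 8 0 1 14 9 5 10 15 12 13 6 2 11 3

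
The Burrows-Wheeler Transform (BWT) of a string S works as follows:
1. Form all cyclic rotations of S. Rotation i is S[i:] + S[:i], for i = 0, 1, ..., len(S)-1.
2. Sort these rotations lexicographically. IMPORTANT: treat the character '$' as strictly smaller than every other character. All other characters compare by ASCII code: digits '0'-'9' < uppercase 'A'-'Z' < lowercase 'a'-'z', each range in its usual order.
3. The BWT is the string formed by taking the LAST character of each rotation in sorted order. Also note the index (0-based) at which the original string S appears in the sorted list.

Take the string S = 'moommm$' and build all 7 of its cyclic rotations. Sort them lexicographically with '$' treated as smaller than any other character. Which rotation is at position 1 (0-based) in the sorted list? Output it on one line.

All 7 rotations (rotation i = S[i:]+S[:i]):
  rot[0] = moommm$
  rot[1] = oommm$m
  rot[2] = ommm$mo
  rot[3] = mmm$moo
  rot[4] = mm$moom
  rot[5] = m$moomm
  rot[6] = $moommm
Sorted (with $ < everything):
  sorted[0] = $moommm
  sorted[1] = m$moomm
  sorted[2] = mm$moom
  sorted[3] = mmm$moo
  sorted[4] = moommm$
  sorted[5] = ommm$mo
  sorted[6] = oommm$m
sorted[1] = m$moomm

Answer: m$moomm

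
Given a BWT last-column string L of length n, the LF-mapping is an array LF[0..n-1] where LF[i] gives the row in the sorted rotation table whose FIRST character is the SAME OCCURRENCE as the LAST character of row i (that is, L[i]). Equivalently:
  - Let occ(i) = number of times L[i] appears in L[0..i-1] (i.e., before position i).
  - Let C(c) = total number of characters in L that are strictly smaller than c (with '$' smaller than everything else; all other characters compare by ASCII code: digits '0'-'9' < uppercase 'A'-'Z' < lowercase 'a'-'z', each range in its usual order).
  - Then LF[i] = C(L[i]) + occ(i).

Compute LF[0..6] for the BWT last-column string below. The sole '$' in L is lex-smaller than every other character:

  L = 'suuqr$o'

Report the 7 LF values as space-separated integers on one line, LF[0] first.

Answer: 4 5 6 2 3 0 1

Derivation:
Char counts: '$':1, 'o':1, 'q':1, 'r':1, 's':1, 'u':2
C (first-col start): C('$')=0, C('o')=1, C('q')=2, C('r')=3, C('s')=4, C('u')=5
L[0]='s': occ=0, LF[0]=C('s')+0=4+0=4
L[1]='u': occ=0, LF[1]=C('u')+0=5+0=5
L[2]='u': occ=1, LF[2]=C('u')+1=5+1=6
L[3]='q': occ=0, LF[3]=C('q')+0=2+0=2
L[4]='r': occ=0, LF[4]=C('r')+0=3+0=3
L[5]='$': occ=0, LF[5]=C('$')+0=0+0=0
L[6]='o': occ=0, LF[6]=C('o')+0=1+0=1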